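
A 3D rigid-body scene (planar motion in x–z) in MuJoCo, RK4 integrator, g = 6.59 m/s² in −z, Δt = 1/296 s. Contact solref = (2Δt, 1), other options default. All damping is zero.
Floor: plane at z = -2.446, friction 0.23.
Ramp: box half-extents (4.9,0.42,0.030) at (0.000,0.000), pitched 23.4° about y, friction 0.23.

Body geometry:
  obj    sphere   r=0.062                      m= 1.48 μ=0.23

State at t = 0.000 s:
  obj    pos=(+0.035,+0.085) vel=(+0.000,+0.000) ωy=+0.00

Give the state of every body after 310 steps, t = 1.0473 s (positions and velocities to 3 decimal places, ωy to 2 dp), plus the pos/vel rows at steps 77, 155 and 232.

State at t = 1.0473 s:
  obj    pos=(+0.976,-0.322) vel=(+1.797,-0.778) ωy=+31.57

Key-timestep trajectory:
   step    t(s)  obj.x    obj.z    obj.vx   obj.vz 
     77  0.2601   +0.093  +0.060  +0.446  -0.193
    155  0.5236   +0.270  -0.017  +0.898  -0.389
    232  0.7838   +0.562  -0.143  +1.345  -0.582


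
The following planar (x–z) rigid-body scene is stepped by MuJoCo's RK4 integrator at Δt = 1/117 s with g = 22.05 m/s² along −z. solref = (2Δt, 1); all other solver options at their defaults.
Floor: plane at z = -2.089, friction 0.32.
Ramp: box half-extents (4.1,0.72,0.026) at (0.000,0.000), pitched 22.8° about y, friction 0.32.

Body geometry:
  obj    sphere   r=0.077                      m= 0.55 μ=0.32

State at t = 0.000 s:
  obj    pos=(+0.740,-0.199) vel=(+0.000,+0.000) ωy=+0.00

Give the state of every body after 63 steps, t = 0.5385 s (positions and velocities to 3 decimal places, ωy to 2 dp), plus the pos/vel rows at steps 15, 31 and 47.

State at t = 0.5385 s:
  obj    pos=(+1.556,-0.542) vel=(+3.030,-1.274) ωy=+42.66

Key-timestep trajectory:
   step    t(s)  obj.x    obj.z    obj.vx   obj.vz 
     15  0.1282   +0.786  -0.219  +0.722  -0.303
     31  0.2650   +0.938  -0.282  +1.491  -0.627
     47  0.4017   +1.194  -0.390  +2.260  -0.950


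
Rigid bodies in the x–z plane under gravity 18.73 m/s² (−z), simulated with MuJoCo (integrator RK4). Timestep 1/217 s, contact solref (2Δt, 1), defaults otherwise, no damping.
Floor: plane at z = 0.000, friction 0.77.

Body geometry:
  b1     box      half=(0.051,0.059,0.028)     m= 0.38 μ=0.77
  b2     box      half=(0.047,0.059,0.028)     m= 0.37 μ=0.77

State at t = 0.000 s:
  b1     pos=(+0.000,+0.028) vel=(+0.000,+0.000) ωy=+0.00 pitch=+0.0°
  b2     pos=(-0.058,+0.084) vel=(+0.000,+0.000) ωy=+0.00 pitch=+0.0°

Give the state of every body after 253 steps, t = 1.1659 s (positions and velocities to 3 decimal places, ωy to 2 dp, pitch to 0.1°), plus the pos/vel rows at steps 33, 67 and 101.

State at t = 1.1659 s:
  b1     pos=(+0.000,+0.028) vel=(+0.000,+0.000) ωy=+0.00 pitch=+0.0°
  b2     pos=(-0.177,+0.028) vel=(+0.000,+0.000) ωy=+0.00 pitch=+180.0°

Key-timestep trajectory:
   step    t(s)  b1.x    b1.z    b1.vx   b1.vz   b2.x    b2.z    b2.vx   b2.vz 
     33  0.1521   +0.000  +0.028  +0.000  +0.000   -0.084  +0.053  -0.346  -0.660
     67  0.3088   +0.000  +0.028  +0.000  +0.000   -0.127  +0.055  -0.087  +0.004
    101  0.4654   +0.000  +0.028  +0.000  +0.000   -0.147  +0.052  -0.292  -0.093


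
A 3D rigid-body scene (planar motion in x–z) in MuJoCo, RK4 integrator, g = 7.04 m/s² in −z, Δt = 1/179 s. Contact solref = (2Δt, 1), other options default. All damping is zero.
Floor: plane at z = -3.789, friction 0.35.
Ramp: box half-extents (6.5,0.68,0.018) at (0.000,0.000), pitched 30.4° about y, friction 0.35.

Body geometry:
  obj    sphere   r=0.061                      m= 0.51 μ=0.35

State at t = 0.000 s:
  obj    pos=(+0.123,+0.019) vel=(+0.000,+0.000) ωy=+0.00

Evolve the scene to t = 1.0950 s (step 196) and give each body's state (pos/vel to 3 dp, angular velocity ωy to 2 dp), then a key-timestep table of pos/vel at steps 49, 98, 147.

State at t = 1.0950 s:
  obj    pos=(+1.439,-0.753) vel=(+2.403,-1.410) ωy=+45.67

Key-timestep trajectory:
   step    t(s)  obj.x    obj.z    obj.vx   obj.vz 
     49  0.2737   +0.205  -0.029  +0.601  -0.353
     98  0.5475   +0.452  -0.174  +1.202  -0.705
    147  0.8212   +0.863  -0.415  +1.802  -1.058


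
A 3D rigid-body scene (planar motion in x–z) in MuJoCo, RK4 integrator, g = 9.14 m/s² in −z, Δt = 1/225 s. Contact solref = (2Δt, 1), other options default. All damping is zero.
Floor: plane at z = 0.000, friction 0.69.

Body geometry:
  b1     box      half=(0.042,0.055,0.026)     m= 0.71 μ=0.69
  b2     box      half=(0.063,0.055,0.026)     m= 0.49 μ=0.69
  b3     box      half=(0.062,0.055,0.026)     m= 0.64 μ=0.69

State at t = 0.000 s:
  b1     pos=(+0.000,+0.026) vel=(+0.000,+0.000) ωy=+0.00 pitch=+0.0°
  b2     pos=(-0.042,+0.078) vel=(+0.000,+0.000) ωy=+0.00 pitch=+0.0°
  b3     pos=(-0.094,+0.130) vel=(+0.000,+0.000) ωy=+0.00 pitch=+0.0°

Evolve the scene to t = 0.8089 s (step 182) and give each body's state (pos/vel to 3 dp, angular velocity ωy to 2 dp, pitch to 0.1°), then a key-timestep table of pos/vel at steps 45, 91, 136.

State at t = 0.8089 s:
  b1     pos=(+0.000,+0.026) vel=(+0.000,+0.000) ωy=+0.00 pitch=+0.0°
  b2     pos=(-0.064,+0.066) vel=(+0.000,+0.000) ωy=+0.01 pitch=-53.5°
  b3     pos=(-0.139,+0.063) vel=(+0.000,+0.000) ωy=+0.01 pitch=-47.2°

Key-timestep trajectory:
   step    t(s)  b1.x    b1.z    b1.vx   b1.vz   b2.x    b2.z    b2.vx   b2.vz   b3.x    b3.z    b3.vx   b3.vz 
     45  0.2000   +0.000  +0.026  +0.000  +0.000   -0.064  +0.066  -0.218  -0.220   -0.141  +0.060  -0.088  +0.090
     91  0.4044   +0.000  +0.026  +0.000  +0.000   -0.078  +0.068  +0.021  +0.000   -0.149  +0.066  +0.014  -0.003
    136  0.6044   +0.000  +0.026  +0.001  +0.003   -0.063  +0.067  -0.030  +0.012   -0.139  +0.063  -0.020  -0.013


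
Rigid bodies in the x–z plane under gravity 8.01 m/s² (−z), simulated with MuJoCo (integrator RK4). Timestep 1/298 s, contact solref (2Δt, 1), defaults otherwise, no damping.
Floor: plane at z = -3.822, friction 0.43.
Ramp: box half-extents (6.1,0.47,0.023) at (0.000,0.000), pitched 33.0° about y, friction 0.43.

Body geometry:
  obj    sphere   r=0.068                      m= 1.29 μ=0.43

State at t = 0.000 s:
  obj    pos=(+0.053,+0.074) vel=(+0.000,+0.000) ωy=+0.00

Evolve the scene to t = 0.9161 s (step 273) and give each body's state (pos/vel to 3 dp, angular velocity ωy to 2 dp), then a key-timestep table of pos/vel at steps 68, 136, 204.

State at t = 0.9161 s:
  obj    pos=(+1.150,-0.638) vel=(+2.394,-1.555) ωy=+41.98

Key-timestep trajectory:
   step    t(s)  obj.x    obj.z    obj.vx   obj.vz 
     68  0.2282   +0.121  +0.030  +0.596  -0.387
    136  0.4564   +0.325  -0.103  +1.193  -0.775
    204  0.6846   +0.665  -0.324  +1.789  -1.162


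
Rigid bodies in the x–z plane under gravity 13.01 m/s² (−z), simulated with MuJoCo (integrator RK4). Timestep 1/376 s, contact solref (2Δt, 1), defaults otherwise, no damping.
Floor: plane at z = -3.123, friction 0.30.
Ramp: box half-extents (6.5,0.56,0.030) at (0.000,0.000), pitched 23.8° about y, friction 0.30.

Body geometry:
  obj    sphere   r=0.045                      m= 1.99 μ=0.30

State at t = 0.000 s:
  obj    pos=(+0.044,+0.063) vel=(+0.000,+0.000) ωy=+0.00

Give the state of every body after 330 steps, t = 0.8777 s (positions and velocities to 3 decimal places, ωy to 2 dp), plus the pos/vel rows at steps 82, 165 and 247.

State at t = 0.8777 s:
  obj    pos=(+1.365,-0.520) vel=(+3.011,-1.328) ωy=+73.13

Key-timestep trajectory:
   step    t(s)  obj.x    obj.z    obj.vx   obj.vz 
     82  0.2181   +0.126  +0.027  +0.748  -0.330
    165  0.4388   +0.374  -0.083  +1.506  -0.664
    247  0.6569   +0.784  -0.264  +2.254  -0.994


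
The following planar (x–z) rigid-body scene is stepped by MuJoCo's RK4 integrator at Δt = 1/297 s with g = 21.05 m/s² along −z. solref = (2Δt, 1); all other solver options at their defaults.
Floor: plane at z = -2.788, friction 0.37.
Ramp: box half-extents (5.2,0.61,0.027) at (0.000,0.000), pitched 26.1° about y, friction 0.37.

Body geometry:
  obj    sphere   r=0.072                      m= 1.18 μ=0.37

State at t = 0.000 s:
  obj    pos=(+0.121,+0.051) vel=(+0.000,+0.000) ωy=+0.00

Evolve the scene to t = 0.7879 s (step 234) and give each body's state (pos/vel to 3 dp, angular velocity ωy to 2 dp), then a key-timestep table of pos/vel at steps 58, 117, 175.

State at t = 0.7879 s:
  obj    pos=(+1.965,-0.852) vel=(+4.680,-2.293) ωy=+72.37

Key-timestep trajectory:
   step    t(s)  obj.x    obj.z    obj.vx   obj.vz 
     58  0.1953   +0.234  -0.005  +1.160  -0.568
    117  0.3939   +0.582  -0.175  +2.340  -1.146
    175  0.5892   +1.152  -0.454  +3.500  -1.715


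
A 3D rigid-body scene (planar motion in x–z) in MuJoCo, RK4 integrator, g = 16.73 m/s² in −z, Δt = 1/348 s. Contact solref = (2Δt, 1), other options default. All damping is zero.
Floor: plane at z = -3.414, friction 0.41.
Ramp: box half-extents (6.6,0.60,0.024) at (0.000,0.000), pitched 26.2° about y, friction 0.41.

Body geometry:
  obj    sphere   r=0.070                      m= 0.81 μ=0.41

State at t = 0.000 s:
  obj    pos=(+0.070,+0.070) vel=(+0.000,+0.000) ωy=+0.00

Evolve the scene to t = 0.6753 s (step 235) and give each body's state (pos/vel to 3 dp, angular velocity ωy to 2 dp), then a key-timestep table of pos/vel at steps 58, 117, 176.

State at t = 0.6753 s:
  obj    pos=(+1.150,-0.461) vel=(+3.197,-1.573) ωy=+50.89

Key-timestep trajectory:
   step    t(s)  obj.x    obj.z    obj.vx   obj.vz 
     58  0.1667   +0.136  +0.038  +0.789  -0.388
    117  0.3362   +0.338  -0.061  +1.592  -0.783
    176  0.5057   +0.676  -0.228  +2.394  -1.178


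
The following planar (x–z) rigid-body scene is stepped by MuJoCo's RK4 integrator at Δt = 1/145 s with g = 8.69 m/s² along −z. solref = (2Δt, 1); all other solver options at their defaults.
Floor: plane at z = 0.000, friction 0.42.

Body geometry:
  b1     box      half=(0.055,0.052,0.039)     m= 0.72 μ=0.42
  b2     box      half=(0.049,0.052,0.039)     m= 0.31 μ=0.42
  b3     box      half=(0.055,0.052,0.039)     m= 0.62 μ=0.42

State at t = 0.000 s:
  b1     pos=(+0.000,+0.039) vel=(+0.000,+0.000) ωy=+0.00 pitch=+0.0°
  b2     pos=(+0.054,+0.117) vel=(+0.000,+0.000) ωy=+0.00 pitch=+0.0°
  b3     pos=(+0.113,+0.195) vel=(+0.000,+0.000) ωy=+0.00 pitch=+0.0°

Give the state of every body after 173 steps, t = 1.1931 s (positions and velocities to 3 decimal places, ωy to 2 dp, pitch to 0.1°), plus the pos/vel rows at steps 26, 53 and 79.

State at t = 1.1931 s:
  b1     pos=(+0.000,+0.039) vel=(+0.000,+0.000) ωy=+0.00 pitch=+0.0°
  b2     pos=(+0.107,+0.049) vel=(+0.000,+0.000) ωy=+0.00 pitch=+90.0°
  b3     pos=(+0.339,+0.039) vel=(+0.000,+0.000) ωy=+0.00 pitch=+180.0°

Key-timestep trajectory:
   step    t(s)  b1.x    b1.z    b1.vx   b1.vz   b2.x    b2.z    b2.vx   b2.vz   b3.x    b3.z    b3.vx   b3.vz 
     26  0.1793   +0.000  +0.039  +0.000  +0.000   +0.071  +0.113  +0.214  -0.097   +0.159  +0.156  +0.473  -0.619
     53  0.3655   +0.000  +0.039  +0.000  +0.000   +0.108  +0.048  -0.027  +0.070   +0.253  +0.062  +0.314  +0.173
     79  0.5448   +0.000  +0.039  +0.000  +0.000   +0.107  +0.049  +0.000  +0.000   +0.301  +0.063  +0.319  -0.107


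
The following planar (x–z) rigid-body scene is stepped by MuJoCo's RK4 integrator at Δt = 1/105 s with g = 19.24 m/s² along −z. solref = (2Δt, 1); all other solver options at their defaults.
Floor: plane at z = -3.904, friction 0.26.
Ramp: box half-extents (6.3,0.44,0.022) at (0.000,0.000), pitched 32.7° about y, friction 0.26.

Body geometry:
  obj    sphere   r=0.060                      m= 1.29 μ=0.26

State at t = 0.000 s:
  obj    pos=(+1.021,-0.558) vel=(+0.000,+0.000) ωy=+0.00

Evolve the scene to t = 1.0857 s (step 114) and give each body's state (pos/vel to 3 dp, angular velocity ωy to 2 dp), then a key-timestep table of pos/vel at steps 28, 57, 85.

State at t = 1.0857 s:
  obj    pos=(+4.704,-2.922) vel=(+6.783,-4.355) ωy=+134.28

Key-timestep trajectory:
   step    t(s)  obj.x    obj.z    obj.vx   obj.vz 
     28  0.2667   +1.243  -0.701  +1.667  -1.070
     57  0.5429   +1.942  -1.149  +3.392  -2.178
     85  0.8095   +3.069  -1.873  +5.058  -3.247


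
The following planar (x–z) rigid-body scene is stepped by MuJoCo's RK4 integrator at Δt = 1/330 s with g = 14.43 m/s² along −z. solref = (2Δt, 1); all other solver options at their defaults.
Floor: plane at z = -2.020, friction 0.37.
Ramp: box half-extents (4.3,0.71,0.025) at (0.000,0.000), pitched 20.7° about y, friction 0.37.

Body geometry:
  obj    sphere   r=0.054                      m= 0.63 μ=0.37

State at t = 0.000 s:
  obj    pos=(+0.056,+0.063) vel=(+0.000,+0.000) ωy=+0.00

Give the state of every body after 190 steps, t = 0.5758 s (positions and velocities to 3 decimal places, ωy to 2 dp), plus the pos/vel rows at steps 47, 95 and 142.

State at t = 0.5758 s:
  obj    pos=(+0.621,-0.150) vel=(+1.962,-0.741) ωy=+38.84

Key-timestep trajectory:
   step    t(s)  obj.x    obj.z    obj.vx   obj.vz 
     47  0.1424   +0.091  +0.050  +0.485  -0.183
     95  0.2879   +0.197  +0.010  +0.981  -0.371
    142  0.4303   +0.372  -0.056  +1.467  -0.554


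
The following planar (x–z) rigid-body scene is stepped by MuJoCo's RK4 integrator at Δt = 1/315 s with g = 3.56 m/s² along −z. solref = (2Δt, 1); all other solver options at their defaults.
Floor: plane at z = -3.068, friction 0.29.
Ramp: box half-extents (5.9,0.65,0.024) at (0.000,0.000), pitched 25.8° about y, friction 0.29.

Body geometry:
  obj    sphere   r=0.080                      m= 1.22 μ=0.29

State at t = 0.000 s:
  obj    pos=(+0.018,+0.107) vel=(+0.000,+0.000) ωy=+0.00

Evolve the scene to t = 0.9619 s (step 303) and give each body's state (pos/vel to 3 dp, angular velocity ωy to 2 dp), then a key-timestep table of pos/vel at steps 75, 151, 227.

State at t = 0.9619 s:
  obj    pos=(+0.479,-0.116) vel=(+0.958,-0.463) ωy=+13.31

Key-timestep trajectory:
   step    t(s)  obj.x    obj.z    obj.vx   obj.vz 
     75  0.2381   +0.046  +0.093  +0.237  -0.115
    151  0.4794   +0.132  +0.051  +0.478  -0.231
    227  0.7206   +0.277  -0.018  +0.718  -0.347


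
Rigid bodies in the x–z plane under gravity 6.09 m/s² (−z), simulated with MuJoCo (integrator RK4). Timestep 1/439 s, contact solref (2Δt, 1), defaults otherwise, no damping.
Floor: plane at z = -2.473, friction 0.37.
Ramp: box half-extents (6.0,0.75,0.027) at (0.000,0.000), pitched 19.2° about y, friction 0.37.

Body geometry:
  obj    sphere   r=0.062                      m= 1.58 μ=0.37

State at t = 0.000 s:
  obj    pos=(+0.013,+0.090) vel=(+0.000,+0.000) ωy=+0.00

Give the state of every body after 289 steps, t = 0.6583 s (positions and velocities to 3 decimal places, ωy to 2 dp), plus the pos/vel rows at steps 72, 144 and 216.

State at t = 0.6583 s:
  obj    pos=(+0.306,-0.012) vel=(+0.889,-0.310) ωy=+15.19

Key-timestep trajectory:
   step    t(s)  obj.x    obj.z    obj.vx   obj.vz 
     72  0.1640   +0.031  +0.083  +0.222  -0.077
    144  0.3280   +0.086  +0.064  +0.443  -0.154
    216  0.4920   +0.176  +0.033  +0.665  -0.231


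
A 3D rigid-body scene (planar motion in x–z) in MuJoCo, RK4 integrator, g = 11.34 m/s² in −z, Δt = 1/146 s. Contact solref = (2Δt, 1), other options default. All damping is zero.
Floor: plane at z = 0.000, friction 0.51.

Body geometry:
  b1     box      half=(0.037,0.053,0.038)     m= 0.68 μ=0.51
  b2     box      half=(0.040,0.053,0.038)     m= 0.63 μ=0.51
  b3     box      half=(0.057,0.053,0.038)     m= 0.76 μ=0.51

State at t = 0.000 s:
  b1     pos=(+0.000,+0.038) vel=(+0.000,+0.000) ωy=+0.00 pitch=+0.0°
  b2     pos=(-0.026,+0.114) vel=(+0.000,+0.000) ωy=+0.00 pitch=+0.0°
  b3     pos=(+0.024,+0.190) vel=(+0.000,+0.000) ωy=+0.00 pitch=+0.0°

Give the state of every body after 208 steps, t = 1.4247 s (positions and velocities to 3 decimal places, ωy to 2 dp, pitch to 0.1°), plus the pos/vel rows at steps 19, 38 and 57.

State at t = 1.4247 s:
  b1     pos=(-0.001,+0.038) vel=(+0.000,+0.000) ωy=+0.00 pitch=+0.0°
  b2     pos=(-0.026,+0.114) vel=(+0.000,+0.000) ωy=+0.00 pitch=+0.0°
  b3     pos=(+0.088,+0.057) vel=(+0.000,+0.000) ωy=+0.00 pitch=+90.0°

Key-timestep trajectory:
   step    t(s)  b1.x    b1.z    b1.vx   b1.vz   b2.x    b2.z    b2.vx   b2.vz   b3.x    b3.z    b3.vx   b3.vz 
     19  0.1301   +0.000  +0.038  +0.000  +0.000   -0.026  +0.114  -0.001  +0.000   +0.037  +0.184  +0.217  -0.157
     38  0.2603   -0.001  +0.038  -0.002  +0.008   -0.027  +0.113  +0.002  -0.004   +0.079  +0.103  +0.543  -1.148
     57  0.3904   -0.001  +0.038  +0.000  +0.000   -0.026  +0.114  +0.000  +0.000   +0.086  +0.058  -0.026  +0.049


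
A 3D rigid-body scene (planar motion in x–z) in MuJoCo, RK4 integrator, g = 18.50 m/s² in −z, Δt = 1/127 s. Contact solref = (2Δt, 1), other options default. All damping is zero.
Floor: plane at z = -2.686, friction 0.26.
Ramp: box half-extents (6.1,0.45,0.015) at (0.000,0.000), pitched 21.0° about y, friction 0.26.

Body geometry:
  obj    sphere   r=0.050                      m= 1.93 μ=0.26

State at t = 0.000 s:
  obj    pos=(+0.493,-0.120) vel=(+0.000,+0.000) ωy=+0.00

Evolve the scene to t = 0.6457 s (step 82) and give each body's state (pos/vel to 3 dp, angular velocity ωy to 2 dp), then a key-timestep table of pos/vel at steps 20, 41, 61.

State at t = 0.6457 s:
  obj    pos=(+1.415,-0.473) vel=(+2.855,-1.096) ωy=+61.13

Key-timestep trajectory:
   step    t(s)  obj.x    obj.z    obj.vx   obj.vz 
     20  0.1575   +0.548  -0.141  +0.696  -0.267
     41  0.3228   +0.724  -0.208  +1.427  -0.548
     61  0.4803   +1.003  -0.315  +2.124  -0.815


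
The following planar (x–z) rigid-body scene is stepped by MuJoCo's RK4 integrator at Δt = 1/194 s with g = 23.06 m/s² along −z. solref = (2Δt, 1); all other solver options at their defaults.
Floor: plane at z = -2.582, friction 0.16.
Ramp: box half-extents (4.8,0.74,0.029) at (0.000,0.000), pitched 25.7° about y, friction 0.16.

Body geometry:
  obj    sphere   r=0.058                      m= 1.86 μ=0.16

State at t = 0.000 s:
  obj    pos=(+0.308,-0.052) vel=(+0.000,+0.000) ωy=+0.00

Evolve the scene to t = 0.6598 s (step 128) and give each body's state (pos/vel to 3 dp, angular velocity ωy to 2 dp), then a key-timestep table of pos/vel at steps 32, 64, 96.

State at t = 0.6598 s:
  obj    pos=(+1.710,-0.726) vel=(+4.247,-2.044) ωy=+81.22

Key-timestep trajectory:
   step    t(s)  obj.x    obj.z    obj.vx   obj.vz 
     32  0.1649   +0.396  -0.094  +1.062  -0.511
     64  0.3299   +0.659  -0.220  +2.124  -1.022
     96  0.4948   +1.096  -0.431  +3.186  -1.533


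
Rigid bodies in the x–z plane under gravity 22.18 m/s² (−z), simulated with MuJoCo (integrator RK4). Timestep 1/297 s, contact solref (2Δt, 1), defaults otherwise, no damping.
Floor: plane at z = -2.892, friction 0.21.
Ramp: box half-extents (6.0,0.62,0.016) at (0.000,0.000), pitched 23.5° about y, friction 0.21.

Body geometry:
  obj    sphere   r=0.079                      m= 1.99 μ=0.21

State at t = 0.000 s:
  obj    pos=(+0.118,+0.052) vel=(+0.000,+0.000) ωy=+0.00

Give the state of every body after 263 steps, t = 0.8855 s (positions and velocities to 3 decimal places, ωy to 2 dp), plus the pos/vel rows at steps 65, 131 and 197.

State at t = 0.8855 s:
  obj    pos=(+2.390,-0.936) vel=(+5.130,-2.231) ωy=+70.80

Key-timestep trajectory:
   step    t(s)  obj.x    obj.z    obj.vx   obj.vz 
     65  0.2189   +0.257  -0.008  +1.268  -0.551
    131  0.4411   +0.682  -0.193  +2.556  -1.111
    197  0.6633   +1.393  -0.502  +3.843  -1.671


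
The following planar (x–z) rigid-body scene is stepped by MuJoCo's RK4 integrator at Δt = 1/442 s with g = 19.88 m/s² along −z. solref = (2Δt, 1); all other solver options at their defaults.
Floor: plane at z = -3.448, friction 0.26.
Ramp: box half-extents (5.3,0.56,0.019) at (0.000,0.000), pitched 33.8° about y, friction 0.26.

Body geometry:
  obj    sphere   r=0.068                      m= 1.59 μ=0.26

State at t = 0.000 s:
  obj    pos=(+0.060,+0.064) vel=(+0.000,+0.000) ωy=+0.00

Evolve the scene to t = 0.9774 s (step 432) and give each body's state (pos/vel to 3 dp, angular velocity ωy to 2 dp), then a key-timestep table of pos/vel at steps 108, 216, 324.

State at t = 0.9774 s:
  obj    pos=(+3.196,-2.035) vel=(+6.416,-4.295) ωy=+113.52

Key-timestep trajectory:
   step    t(s)  obj.x    obj.z    obj.vx   obj.vz 
    108  0.2443   +0.256  -0.067  +1.604  -1.074
    216  0.4887   +0.844  -0.460  +3.208  -2.148
    324  0.7330   +1.824  -1.116  +4.812  -3.221


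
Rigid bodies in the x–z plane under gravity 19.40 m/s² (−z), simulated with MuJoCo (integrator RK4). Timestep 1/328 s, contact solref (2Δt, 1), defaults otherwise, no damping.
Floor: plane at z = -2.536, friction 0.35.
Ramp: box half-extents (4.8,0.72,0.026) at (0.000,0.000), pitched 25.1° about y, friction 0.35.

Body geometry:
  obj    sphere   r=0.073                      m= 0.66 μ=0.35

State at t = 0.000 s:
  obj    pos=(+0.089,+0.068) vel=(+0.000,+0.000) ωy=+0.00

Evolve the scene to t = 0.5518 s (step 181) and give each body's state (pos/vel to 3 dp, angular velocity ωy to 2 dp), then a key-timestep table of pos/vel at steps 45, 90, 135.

State at t = 0.5518 s:
  obj    pos=(+0.899,-0.312) vel=(+2.938,-1.376) ωy=+44.43

Key-timestep trajectory:
   step    t(s)  obj.x    obj.z    obj.vx   obj.vz 
     45  0.1372   +0.139  +0.044  +0.730  -0.342
     90  0.2744   +0.289  -0.026  +1.461  -0.684
    135  0.4116   +0.540  -0.144  +2.191  -1.026


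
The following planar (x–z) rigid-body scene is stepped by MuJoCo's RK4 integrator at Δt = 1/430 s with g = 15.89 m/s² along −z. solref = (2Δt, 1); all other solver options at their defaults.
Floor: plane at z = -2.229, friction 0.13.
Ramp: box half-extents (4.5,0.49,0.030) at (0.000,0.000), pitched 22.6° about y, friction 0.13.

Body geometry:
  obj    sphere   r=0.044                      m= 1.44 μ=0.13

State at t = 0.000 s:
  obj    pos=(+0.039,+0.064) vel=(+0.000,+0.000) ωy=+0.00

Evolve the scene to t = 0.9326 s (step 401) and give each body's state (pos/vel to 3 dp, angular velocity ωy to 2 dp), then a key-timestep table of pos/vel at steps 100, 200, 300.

State at t = 0.9326 s:
  obj    pos=(+1.790,-0.665) vel=(+3.755,-1.563) ωy=+92.43

Key-timestep trajectory:
   step    t(s)  obj.x    obj.z    obj.vx   obj.vz 
    100  0.2326   +0.148  +0.019  +0.937  -0.390
    200  0.4651   +0.475  -0.117  +1.873  -0.780
    300  0.6977   +1.019  -0.344  +2.810  -1.170


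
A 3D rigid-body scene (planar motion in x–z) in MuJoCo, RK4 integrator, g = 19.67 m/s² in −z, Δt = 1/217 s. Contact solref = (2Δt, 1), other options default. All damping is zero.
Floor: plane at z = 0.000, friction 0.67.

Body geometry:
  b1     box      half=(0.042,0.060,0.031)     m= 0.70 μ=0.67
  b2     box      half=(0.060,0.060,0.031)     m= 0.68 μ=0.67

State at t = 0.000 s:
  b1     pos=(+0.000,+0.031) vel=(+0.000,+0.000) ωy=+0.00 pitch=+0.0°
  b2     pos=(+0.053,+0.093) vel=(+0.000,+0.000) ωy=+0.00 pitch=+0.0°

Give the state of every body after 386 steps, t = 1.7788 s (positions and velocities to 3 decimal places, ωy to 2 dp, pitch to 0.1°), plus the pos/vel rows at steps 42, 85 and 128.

State at t = 1.7788 s:
  b1     pos=(+0.000,+0.031) vel=(+0.000,+0.000) ωy=+0.00 pitch=+0.0°
  b2     pos=(+0.112,+0.060) vel=(+0.000,+0.000) ωy=+0.00 pitch=+90.0°

Key-timestep trajectory:
   step    t(s)  b1.x    b1.z    b1.vx   b1.vz   b2.x    b2.z    b2.vx   b2.vz 
     42  0.1935   +0.000  +0.031  +0.000  +0.000   +0.101  +0.064  +0.484  -0.146
     85  0.3917   +0.000  +0.031  +0.000  +0.000   +0.133  +0.067  -0.078  -0.012
    128  0.5899   +0.000  +0.031  +0.000  +0.000   +0.109  +0.061  +0.223  -0.100


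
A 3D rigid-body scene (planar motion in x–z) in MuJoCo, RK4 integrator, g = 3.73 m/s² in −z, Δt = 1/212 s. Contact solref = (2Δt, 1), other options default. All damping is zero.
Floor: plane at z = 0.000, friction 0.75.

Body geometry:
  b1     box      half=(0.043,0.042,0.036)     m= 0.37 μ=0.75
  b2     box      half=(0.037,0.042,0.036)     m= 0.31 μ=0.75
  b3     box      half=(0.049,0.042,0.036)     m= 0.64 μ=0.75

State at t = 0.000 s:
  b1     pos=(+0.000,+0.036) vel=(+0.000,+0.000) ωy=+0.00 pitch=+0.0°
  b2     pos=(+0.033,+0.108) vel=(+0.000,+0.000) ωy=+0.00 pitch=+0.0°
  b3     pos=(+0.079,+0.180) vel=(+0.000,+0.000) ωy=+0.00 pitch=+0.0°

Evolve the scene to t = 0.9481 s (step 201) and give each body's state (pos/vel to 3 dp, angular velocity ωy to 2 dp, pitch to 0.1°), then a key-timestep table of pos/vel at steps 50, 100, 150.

State at t = 0.9481 s:
  b1     pos=(+0.000,+0.036) vel=(+0.000,+0.000) ωy=+0.00 pitch=+0.0°
  b2     pos=(+0.083,+0.037) vel=(+0.000,+0.000) ωy=+0.00 pitch=+90.0°
  b3     pos=(+0.281,+0.036) vel=(-0.001,+0.001) ωy=-0.02 pitch=+180.0°

Key-timestep trajectory:
   step    t(s)  b1.x    b1.z    b1.vx   b1.vz   b2.x    b2.z    b2.vx   b2.vz   b3.x    b3.z    b3.vx   b3.vz 
     50  0.2358   +0.000  +0.036  +0.000  +0.000   +0.042  +0.109  +0.087  +0.003   +0.104  +0.168  +0.226  -0.142
    100  0.4717   +0.000  +0.036  +0.000  +0.000   +0.078  +0.085  +0.196  -0.379   +0.173  +0.060  +0.309  -0.864
    150  0.7075   +0.000  +0.036  +0.000  +0.000   +0.083  +0.037  +0.031  -0.025   +0.238  +0.060  +0.212  -0.023


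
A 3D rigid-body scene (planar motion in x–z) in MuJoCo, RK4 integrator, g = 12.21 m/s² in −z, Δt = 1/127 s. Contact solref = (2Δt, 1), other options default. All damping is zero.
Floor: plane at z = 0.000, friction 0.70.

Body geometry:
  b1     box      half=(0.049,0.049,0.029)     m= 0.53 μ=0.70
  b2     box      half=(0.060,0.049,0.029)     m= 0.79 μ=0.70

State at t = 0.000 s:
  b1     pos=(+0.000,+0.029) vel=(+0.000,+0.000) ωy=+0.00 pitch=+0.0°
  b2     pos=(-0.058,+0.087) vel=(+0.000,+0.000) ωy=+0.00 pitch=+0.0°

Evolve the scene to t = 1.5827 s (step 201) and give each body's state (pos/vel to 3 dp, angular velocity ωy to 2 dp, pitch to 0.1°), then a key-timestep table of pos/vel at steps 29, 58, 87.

State at t = 1.5827 s:
  b1     pos=(+0.000,+0.029) vel=(+0.000,+0.000) ωy=+0.00 pitch=+0.0°
  b2     pos=(-0.117,+0.060) vel=(+0.000,+0.000) ωy=+0.00 pitch=-90.0°

Key-timestep trajectory:
   step    t(s)  b1.x    b1.z    b1.vx   b1.vz   b2.x    b2.z    b2.vx   b2.vz 
     29  0.2283   +0.000  +0.029  +0.000  +0.000   -0.093  +0.066  -0.268  +0.024
     58  0.4567   +0.000  +0.029  +0.000  +0.000   -0.131  +0.065  +0.066  -0.015
     87  0.6850   +0.000  +0.029  +0.000  +0.000   -0.118  +0.060  -0.146  -0.006


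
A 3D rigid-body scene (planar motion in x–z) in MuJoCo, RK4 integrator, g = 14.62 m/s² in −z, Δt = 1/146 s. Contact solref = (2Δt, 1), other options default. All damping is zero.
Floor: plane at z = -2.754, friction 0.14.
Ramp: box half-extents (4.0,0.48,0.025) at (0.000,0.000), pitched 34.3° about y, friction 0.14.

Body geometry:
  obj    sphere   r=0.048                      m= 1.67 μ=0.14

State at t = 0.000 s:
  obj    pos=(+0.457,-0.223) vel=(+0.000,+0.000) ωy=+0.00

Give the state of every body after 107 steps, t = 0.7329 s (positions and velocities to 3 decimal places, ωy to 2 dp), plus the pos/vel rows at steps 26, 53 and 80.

State at t = 0.7329 s:
  obj    pos=(+1.909,-1.214) vel=(+3.969,-2.694) ωy=+64.54

Key-timestep trajectory:
   step    t(s)  obj.x    obj.z    obj.vx   obj.vz 
     26  0.1781   +0.543  -0.282  +0.946  -0.692
     53  0.3630   +0.813  -0.466  +1.960  -1.348
     80  0.5479   +1.269  -0.777  +2.965  -2.020


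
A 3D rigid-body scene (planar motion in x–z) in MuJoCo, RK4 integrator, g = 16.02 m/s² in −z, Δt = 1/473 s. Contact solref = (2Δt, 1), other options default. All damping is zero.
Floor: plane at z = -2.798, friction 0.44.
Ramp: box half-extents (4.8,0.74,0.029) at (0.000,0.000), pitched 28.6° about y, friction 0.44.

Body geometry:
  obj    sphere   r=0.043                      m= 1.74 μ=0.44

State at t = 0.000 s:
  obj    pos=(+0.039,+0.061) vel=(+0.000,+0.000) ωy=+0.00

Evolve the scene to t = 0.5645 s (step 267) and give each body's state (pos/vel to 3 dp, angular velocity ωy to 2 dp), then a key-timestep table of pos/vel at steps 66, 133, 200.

State at t = 0.5645 s:
  obj    pos=(+0.805,-0.357) vel=(+2.715,-1.480) ωy=+71.90

Key-timestep trajectory:
   step    t(s)  obj.x    obj.z    obj.vx   obj.vz 
     66  0.1395   +0.086  +0.035  +0.671  -0.366
    133  0.2812   +0.229  -0.043  +1.352  -0.737
    200  0.4228   +0.469  -0.174  +2.034  -1.109


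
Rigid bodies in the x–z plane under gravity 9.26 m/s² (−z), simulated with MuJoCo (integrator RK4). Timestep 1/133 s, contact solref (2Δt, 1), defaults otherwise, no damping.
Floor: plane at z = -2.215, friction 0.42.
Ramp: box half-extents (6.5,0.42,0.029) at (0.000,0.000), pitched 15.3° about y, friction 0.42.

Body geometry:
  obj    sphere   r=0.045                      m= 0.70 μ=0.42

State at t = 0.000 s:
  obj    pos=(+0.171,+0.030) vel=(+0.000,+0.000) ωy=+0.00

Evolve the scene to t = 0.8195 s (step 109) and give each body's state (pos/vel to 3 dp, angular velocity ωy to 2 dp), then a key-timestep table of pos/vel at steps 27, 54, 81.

State at t = 0.8195 s:
  obj    pos=(+0.736,-0.125) vel=(+1.380,-0.377) ωy=+31.78

Key-timestep trajectory:
   step    t(s)  obj.x    obj.z    obj.vx   obj.vz 
     27  0.2030   +0.206  +0.020  +0.342  -0.094
     54  0.4060   +0.310  -0.008  +0.684  -0.187
     81  0.6090   +0.483  -0.056  +1.025  -0.280


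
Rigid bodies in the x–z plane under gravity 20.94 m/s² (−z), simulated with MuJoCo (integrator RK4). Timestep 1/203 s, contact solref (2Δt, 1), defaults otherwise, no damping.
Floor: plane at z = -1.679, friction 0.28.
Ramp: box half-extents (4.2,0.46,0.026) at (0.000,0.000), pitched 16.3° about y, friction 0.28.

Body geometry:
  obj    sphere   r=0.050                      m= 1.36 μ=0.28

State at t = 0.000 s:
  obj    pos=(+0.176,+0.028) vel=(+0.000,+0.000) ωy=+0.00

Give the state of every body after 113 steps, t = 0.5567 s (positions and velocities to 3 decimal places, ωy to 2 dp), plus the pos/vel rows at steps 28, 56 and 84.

State at t = 0.5567 s:
  obj    pos=(+0.800,-0.155) vel=(+2.243,-0.656) ωy=+46.72

Key-timestep trajectory:
   step    t(s)  obj.x    obj.z    obj.vx   obj.vz 
     28  0.1379   +0.214  +0.016  +0.556  -0.163
     56  0.2759   +0.329  -0.017  +1.112  -0.325
     84  0.4138   +0.521  -0.073  +1.667  -0.488


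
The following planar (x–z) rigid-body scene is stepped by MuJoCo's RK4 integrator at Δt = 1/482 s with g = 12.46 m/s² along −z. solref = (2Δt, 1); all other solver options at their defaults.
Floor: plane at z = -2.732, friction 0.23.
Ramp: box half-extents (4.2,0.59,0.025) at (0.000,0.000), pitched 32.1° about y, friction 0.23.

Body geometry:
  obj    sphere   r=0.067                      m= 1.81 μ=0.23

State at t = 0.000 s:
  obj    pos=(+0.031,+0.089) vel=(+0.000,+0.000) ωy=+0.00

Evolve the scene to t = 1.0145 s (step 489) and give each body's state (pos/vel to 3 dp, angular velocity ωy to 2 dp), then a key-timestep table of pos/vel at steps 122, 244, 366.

State at t = 1.0145 s:
  obj    pos=(+2.093,-1.204) vel=(+4.065,-2.550) ωy=+71.61

Key-timestep trajectory:
   step    t(s)  obj.x    obj.z    obj.vx   obj.vz 
    122  0.2531   +0.159  +0.009  +1.014  -0.636
    244  0.5062   +0.545  -0.233  +2.028  -1.272
    366  0.7593   +1.186  -0.636  +3.042  -1.908


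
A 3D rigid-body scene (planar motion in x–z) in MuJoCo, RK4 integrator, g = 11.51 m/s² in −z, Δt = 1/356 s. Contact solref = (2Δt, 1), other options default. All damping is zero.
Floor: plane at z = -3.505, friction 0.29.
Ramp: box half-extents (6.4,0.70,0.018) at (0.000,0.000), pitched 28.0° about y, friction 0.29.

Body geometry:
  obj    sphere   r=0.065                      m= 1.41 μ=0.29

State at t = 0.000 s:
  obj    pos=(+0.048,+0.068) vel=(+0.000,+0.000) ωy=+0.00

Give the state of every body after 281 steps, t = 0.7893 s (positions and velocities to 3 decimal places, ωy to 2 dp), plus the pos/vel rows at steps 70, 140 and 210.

State at t = 0.7893 s:
  obj    pos=(+1.110,-0.496) vel=(+2.690,-1.430) ωy=+46.86

Key-timestep trajectory:
   step    t(s)  obj.x    obj.z    obj.vx   obj.vz 
     70  0.1966   +0.114  +0.033  +0.670  -0.356
    140  0.3933   +0.312  -0.072  +1.340  -0.713
    210  0.5899   +0.641  -0.247  +2.010  -1.069


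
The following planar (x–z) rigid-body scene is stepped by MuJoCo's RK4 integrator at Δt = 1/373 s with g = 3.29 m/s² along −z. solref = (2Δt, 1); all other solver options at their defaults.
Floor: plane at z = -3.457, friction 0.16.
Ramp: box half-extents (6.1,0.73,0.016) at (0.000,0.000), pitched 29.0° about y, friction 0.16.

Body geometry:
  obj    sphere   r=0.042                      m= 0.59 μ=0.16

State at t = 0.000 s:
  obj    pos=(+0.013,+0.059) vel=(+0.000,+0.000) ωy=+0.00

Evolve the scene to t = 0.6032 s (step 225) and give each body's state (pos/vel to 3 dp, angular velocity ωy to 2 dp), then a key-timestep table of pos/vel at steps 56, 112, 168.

State at t = 0.6032 s:
  obj    pos=(+0.194,-0.041) vel=(+0.601,-0.333) ωy=+16.36

Key-timestep trajectory:
   step    t(s)  obj.x    obj.z    obj.vx   obj.vz 
     56  0.1501   +0.024  +0.053  +0.149  -0.085
    112  0.3003   +0.058  +0.034  +0.299  -0.166
    168  0.4504   +0.114  +0.003  +0.449  -0.249


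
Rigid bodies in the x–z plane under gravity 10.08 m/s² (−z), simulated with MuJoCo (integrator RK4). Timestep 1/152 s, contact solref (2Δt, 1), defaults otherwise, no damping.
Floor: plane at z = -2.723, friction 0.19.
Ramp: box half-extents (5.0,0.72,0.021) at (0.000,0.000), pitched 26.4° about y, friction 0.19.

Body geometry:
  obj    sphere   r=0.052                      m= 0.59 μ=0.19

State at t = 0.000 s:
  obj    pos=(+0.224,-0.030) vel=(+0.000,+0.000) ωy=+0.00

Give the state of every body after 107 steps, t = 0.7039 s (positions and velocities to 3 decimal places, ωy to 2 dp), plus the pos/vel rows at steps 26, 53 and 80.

State at t = 0.7039 s:
  obj    pos=(+0.935,-0.383) vel=(+2.019,-1.002) ωy=+43.32

Key-timestep trajectory:
   step    t(s)  obj.x    obj.z    obj.vx   obj.vz 
     26  0.1711   +0.266  -0.051  +0.491  -0.244
     53  0.3487   +0.399  -0.116  +1.000  -0.496
     80  0.5263   +0.621  -0.227  +1.510  -0.749


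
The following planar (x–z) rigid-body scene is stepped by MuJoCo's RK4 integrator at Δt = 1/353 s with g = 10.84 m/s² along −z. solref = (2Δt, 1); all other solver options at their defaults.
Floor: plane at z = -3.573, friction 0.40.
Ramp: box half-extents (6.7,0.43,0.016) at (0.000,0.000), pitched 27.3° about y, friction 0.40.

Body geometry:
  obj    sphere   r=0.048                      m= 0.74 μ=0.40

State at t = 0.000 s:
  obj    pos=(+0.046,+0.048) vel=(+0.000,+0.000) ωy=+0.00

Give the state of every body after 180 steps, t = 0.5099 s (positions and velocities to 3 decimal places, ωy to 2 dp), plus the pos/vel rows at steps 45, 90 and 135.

State at t = 0.5099 s:
  obj    pos=(+0.456,-0.164) vel=(+1.609,-0.831) ωy=+37.72

Key-timestep trajectory:
   step    t(s)  obj.x    obj.z    obj.vx   obj.vz 
     45  0.1275   +0.072  +0.035  +0.402  -0.208
     90  0.2550   +0.149  -0.005  +0.805  -0.415
    135  0.3824   +0.277  -0.071  +1.207  -0.623


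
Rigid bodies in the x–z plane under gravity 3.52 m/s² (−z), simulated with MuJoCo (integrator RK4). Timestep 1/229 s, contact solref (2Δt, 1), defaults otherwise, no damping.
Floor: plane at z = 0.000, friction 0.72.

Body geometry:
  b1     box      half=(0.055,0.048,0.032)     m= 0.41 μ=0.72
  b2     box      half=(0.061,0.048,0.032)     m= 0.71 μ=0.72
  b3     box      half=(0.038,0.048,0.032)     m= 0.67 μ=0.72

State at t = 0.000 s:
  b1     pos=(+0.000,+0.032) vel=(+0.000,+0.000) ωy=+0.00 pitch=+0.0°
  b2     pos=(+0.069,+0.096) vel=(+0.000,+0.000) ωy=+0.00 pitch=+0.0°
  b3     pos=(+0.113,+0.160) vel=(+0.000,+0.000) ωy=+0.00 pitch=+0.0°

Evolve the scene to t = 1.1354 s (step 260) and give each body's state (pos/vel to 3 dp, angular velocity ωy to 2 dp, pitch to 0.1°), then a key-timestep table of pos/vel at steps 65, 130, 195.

State at t = 1.1354 s:
  b1     pos=(+0.000,+0.032) vel=(+0.000,+0.000) ωy=+0.00 pitch=+0.0°
  b2     pos=(+0.126,+0.063) vel=(+0.053,-0.023) ωy=+0.85 pitch=+85.9°
  b3     pos=(+0.281,+0.032) vel=(+0.000,+0.000) ωy=+0.00 pitch=+180.0°

Key-timestep trajectory:
   step    t(s)  b1.x    b1.z    b1.vx   b1.vz   b2.x    b2.z    b2.vx   b2.vz   b3.x    b3.z    b3.vx   b3.vz 
     65  0.2838   +0.000  +0.032  +0.000  +0.000   +0.088  +0.077  +0.110  -0.229   +0.165  +0.096  +0.277  -0.603
    130  0.5677   +0.000  +0.032  +0.000  +0.000   +0.136  +0.064  +0.121  +0.058   +0.242  +0.050  +0.170  -0.002
    195  0.8515   +0.000  +0.032  +0.000  +0.000   +0.143  +0.066  -0.067  -0.020   +0.281  +0.032  +0.001  +0.001


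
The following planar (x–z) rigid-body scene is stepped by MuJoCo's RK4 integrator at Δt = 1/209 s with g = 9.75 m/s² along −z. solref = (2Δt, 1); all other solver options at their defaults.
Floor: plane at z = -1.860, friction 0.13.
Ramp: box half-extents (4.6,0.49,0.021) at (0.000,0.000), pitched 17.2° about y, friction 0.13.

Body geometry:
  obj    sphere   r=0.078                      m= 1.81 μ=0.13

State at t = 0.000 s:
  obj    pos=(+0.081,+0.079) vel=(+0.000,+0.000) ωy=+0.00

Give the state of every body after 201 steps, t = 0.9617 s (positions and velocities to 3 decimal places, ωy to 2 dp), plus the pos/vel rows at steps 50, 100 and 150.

State at t = 0.9617 s:
  obj    pos=(+0.991,-0.203) vel=(+1.892,-0.586) ωy=+25.39

Key-timestep trajectory:
   step    t(s)  obj.x    obj.z    obj.vx   obj.vz 
     50  0.2392   +0.137  +0.061  +0.471  -0.146
    100  0.4785   +0.306  +0.009  +0.941  -0.291
    150  0.7177   +0.588  -0.078  +1.412  -0.437


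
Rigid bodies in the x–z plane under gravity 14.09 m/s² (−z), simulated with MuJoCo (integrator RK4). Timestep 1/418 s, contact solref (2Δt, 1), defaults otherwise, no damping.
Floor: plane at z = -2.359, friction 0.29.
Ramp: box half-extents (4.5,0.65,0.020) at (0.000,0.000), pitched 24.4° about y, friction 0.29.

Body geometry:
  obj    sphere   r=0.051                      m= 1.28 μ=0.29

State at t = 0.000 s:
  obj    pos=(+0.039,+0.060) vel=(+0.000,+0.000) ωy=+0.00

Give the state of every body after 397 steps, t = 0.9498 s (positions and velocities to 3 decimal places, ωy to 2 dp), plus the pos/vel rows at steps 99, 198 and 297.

State at t = 0.9498 s:
  obj    pos=(+1.747,-0.714) vel=(+3.596,-1.631) ωy=+77.42

Key-timestep trajectory:
   step    t(s)  obj.x    obj.z    obj.vx   obj.vz 
     99  0.2368   +0.145  +0.012  +0.897  -0.407
    198  0.4737   +0.464  -0.132  +1.794  -0.814
    297  0.7105   +0.995  -0.373  +2.690  -1.220


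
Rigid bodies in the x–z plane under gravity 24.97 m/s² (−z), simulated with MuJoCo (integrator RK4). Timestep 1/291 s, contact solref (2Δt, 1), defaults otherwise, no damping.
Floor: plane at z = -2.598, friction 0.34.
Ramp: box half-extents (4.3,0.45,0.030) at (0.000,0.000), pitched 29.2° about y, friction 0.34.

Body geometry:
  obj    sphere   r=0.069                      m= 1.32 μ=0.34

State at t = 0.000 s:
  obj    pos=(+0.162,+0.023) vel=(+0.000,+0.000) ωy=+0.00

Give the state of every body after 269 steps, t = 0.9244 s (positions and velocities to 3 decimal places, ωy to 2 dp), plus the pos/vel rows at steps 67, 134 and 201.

State at t = 0.9244 s:
  obj    pos=(+3.407,-1.791) vel=(+7.021,-3.924) ωy=+116.56

Key-timestep trajectory:
   step    t(s)  obj.x    obj.z    obj.vx   obj.vz 
     67  0.2302   +0.363  -0.090  +1.749  -0.978
    134  0.4605   +0.967  -0.427  +3.498  -1.955
    201  0.6907   +1.974  -0.990  +5.247  -2.932


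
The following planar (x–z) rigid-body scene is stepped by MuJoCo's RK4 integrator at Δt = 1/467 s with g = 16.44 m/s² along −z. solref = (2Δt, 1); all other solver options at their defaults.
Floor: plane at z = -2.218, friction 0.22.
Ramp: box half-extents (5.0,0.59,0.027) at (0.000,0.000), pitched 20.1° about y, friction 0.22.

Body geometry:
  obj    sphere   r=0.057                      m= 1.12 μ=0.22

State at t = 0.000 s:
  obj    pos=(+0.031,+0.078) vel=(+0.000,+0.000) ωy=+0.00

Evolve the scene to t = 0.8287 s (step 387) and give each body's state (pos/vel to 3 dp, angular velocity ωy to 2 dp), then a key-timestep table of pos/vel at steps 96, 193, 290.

State at t = 0.8287 s:
  obj    pos=(+1.332,-0.398) vel=(+3.141,-1.149) ωy=+58.67

Key-timestep trajectory:
   step    t(s)  obj.x    obj.z    obj.vx   obj.vz 
     96  0.2056   +0.111  +0.049  +0.779  -0.285
    193  0.4133   +0.355  -0.040  +1.566  -0.573
    290  0.6210   +0.762  -0.189  +2.353  -0.861
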